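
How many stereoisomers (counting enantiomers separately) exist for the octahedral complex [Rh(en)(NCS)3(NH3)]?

An octahedron has six vertices in three trans pairs; every non-trans pair is cis.
Each en is bidentate and must span two cis positions.
There are 2 geometric isomers: NCS mer; NCS fac.
Each arrangement has an internal mirror plane or centre of symmetry, so none is chiral.

2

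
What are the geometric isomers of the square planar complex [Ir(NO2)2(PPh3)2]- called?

A square has two trans pairs of vertices; adjacent vertices are cis.
Working through the distinct placements yields 2 geometric isomers: NO2 cis; NO2 trans.

cis and trans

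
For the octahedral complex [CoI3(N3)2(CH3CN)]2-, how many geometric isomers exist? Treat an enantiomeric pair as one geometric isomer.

An octahedron has six vertices in three trans pairs; every non-trans pair is cis.
Systematic placement gives 3 geometric isomers: I mer, N3 trans; I fac, N3 cis; I mer, N3 cis.

3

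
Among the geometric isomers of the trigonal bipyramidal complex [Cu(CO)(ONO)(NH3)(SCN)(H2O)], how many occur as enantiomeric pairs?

10

In a trigonal bipyramid the two axial positions differ from the three equatorial ones.
Placing the ligands in turn and identifying arrangements related by rotation or reflection leaves 10 distinct geometric isomers.
Of these, 10 lack any improper symmetry element and so occur as enantiomeric pairs, giving 10 + 10 = 20 stereoisomers in total.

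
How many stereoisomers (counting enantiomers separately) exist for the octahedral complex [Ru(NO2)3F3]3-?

2

The six octahedral sites form three mutually perpendicular trans pairs.
The distinct arrangements are (2 in all): NO2 mer; NO2 fac.
Each arrangement has an internal mirror plane or centre of symmetry, so none is chiral.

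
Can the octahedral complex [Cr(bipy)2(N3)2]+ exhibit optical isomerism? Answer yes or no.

yes

An octahedron has six vertices in three trans pairs; every non-trans pair is cis.
Each bipy is bidentate and must span two cis positions.
Systematic placement gives 2 geometric isomers: N3 trans; N3 cis (chiral).
One of these lacks any improper symmetry element and so occurs as an enantiomeric pair, giving 2 + 1 = 3 stereoisomers in total.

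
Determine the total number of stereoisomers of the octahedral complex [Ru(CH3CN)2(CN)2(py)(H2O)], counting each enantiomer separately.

In an octahedral complex each vertex has one trans partner and four cis neighbours.
There are 6 geometric isomers: CH3CN trans, CN trans; CH3CN trans, CN cis; CH3CN cis, CN cis (3 arrangements, 2 chiral); CH3CN cis, CN trans.
Of these, 2 lack any improper symmetry element and so occur as enantiomeric pairs, giving 6 + 2 = 8 stereoisomers in total.

8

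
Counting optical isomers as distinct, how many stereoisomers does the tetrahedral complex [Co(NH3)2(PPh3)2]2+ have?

1

All four vertices of a tetrahedron are equivalent and mutually adjacent, so cis/trans isomerism cannot arise.
Only one geometric arrangement is possible.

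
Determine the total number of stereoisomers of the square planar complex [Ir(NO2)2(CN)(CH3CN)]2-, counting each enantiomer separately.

2

In a square planar complex each vertex has one trans partner and two cis neighbours.
There are 2 geometric isomers: NO2 cis; NO2 trans.
Each arrangement has an internal mirror plane or centre of symmetry, so none is chiral.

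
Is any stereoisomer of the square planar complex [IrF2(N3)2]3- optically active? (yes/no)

no

In a square planar complex each vertex has one trans partner and two cis neighbours.
Working through the distinct placements yields 2 geometric isomers: F cis; F trans.
Each arrangement has an internal mirror plane or centre of symmetry, so none is chiral.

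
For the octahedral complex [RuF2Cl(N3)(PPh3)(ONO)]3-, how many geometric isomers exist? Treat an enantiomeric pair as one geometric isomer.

The six octahedral sites form three mutually perpendicular trans pairs.
Placing the ligands in turn and identifying arrangements related by rotation or reflection leaves 9 distinct geometric isomers.

9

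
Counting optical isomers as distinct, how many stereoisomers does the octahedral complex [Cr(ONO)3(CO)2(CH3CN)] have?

The six octahedral sites form three mutually perpendicular trans pairs.
Working through the distinct placements yields 3 geometric isomers: ONO mer, CO cis; ONO mer, CO trans; ONO fac, CO cis.
Each arrangement has an internal mirror plane or centre of symmetry, so none is chiral.

3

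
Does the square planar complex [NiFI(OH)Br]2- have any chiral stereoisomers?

no

A square has two trans pairs of vertices; adjacent vertices are cis.
The distinct arrangements are (3 in all): (Br/I trans, F/OH trans); (Br/OH trans, F/I trans); (Br/F trans, I/OH trans).
Each arrangement has an internal mirror plane or centre of symmetry, so none is chiral.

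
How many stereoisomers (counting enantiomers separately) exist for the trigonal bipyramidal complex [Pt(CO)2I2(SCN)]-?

6

Systematic enumeration (placing each ligand type in turn and discarding arrangements equivalent by rotation or reflection) gives 5 geometric isomers.
One of these lacks any improper symmetry element and so occurs as an enantiomeric pair, giving 5 + 1 = 6 stereoisomers in total.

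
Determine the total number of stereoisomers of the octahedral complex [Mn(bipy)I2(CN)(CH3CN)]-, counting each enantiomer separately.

Each bipy is bidentate and must span two cis positions.
The distinct arrangements are (4 in all): I cis (3 arrangements, 2 chiral); I trans.
Of these, 2 lack any improper symmetry element and so occur as enantiomeric pairs, giving 4 + 2 = 6 stereoisomers in total.

6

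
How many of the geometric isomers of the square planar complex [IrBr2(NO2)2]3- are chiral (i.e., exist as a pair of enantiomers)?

0

Systematic placement gives 2 geometric isomers: Br cis; Br trans.
Each arrangement has an internal mirror plane or centre of symmetry, so none is chiral.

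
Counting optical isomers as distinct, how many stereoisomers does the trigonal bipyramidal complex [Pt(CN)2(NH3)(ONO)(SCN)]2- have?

In a trigonal bipyramid the two axial positions differ from the three equatorial ones.
Exhaustive case analysis gives 7 geometric isomers.
Of these, 3 lack any improper symmetry element and so occur as enantiomeric pairs, giving 7 + 3 = 10 stereoisomers in total.

10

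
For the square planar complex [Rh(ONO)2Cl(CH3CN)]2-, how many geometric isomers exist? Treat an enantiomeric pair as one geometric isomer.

2

Working through the distinct placements yields 2 geometric isomers: ONO cis; ONO trans.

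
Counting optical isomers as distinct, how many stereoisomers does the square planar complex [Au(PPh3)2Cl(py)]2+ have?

2

In a square planar complex each vertex has one trans partner and two cis neighbours.
Working through the distinct placements yields 2 geometric isomers: PPh3 cis; PPh3 trans.
Each arrangement has an internal mirror plane or centre of symmetry, so none is chiral.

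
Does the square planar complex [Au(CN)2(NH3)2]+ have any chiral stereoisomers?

A square has two trans pairs of vertices; adjacent vertices are cis.
The distinct arrangements are (2 in all): CN cis; CN trans.
Each arrangement has an internal mirror plane or centre of symmetry, so none is chiral.

no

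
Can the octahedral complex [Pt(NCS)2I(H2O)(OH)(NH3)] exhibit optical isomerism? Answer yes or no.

yes

The six octahedral sites form three mutually perpendicular trans pairs.
Placing the ligands in turn and identifying arrangements related by rotation or reflection leaves 9 distinct geometric isomers.
Of these, 6 lack any improper symmetry element and so occur as enantiomeric pairs, giving 9 + 6 = 15 stereoisomers in total.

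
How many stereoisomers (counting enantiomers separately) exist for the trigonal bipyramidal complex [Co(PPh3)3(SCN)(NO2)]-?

4

The distinct arrangements are (4 in all): SCN equatorial, NO2 axial; SCN axial, NO2 axial; SCN equatorial, NO2 equatorial; SCN axial, NO2 equatorial.
Each arrangement has an internal mirror plane or centre of symmetry, so none is chiral.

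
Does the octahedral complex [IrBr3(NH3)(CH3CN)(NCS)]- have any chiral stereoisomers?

yes

Systematic placement gives 4 geometric isomers: Br mer (3 arrangements); Br fac (chiral).
One of these lacks any improper symmetry element and so occurs as an enantiomeric pair, giving 4 + 1 = 5 stereoisomers in total.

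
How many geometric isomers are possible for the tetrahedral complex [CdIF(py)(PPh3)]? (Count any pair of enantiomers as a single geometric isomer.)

1

In a tetrahedral complex all four positions are equivalent and every pair of ligands is adjacent — there is no cis/trans distinction.
Only one geometric arrangement is possible; it has no improper symmetry element, so it exists as a pair of enantiomers (2 stereoisomers).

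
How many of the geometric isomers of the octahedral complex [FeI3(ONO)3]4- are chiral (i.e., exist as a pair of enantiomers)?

The distinct arrangements are (2 in all): I mer; I fac.
Each arrangement has an internal mirror plane or centre of symmetry, so none is chiral.

0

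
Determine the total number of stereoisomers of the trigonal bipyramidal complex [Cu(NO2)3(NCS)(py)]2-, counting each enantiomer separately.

4

A trigonal bipyramid has two axial and three equatorial sites, which are chemically inequivalent.
Systematic placement gives 4 geometric isomers: NCS axial, py equatorial; NCS axial, py axial; NCS equatorial, py equatorial; NCS equatorial, py axial.
Each arrangement has an internal mirror plane or centre of symmetry, so none is chiral.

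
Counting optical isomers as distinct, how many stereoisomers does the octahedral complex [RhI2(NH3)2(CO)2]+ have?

6

Working through the distinct placements yields 5 geometric isomers: I trans, NH3 trans, CO trans; I cis, NH3 cis, CO trans; I cis, NH3 trans, CO cis; I cis, NH3 cis, CO cis (chiral); I trans, NH3 cis, CO cis.
One of these lacks any improper symmetry element and so occurs as an enantiomeric pair, giving 5 + 1 = 6 stereoisomers in total.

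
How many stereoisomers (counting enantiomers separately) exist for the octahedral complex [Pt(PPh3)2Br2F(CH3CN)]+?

8

In an octahedral complex each vertex has one trans partner and four cis neighbours.
The distinct arrangements are (6 in all): PPh3 trans, Br trans; PPh3 cis, Br trans; PPh3 trans, Br cis; PPh3 cis, Br cis (3 arrangements, 2 chiral).
Of these, 2 lack any improper symmetry element and so occur as enantiomeric pairs, giving 6 + 2 = 8 stereoisomers in total.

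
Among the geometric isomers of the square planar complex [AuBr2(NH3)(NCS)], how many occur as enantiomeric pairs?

A square has two trans pairs of vertices; adjacent vertices are cis.
There are 2 geometric isomers: Br cis; Br trans.
Each arrangement has an internal mirror plane or centre of symmetry, so none is chiral.

0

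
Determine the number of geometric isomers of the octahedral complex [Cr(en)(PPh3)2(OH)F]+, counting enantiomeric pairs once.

4

The six octahedral sites form three mutually perpendicular trans pairs.
Each en is bidentate and must span two cis positions.
Systematic placement gives 4 geometric isomers: PPh3 cis (3 arrangements, 2 chiral); PPh3 trans.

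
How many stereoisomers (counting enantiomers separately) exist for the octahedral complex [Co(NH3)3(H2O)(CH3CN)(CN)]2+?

5

The six octahedral sites form three mutually perpendicular trans pairs.
Systematic placement gives 4 geometric isomers: NH3 mer (3 arrangements); NH3 fac (chiral).
One of these lacks any improper symmetry element and so occurs as an enantiomeric pair, giving 4 + 1 = 5 stereoisomers in total.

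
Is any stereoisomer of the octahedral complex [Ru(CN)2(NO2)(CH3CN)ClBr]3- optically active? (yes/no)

yes

In an octahedral complex each vertex has one trans partner and four cis neighbours.
Placing the ligands in turn and identifying arrangements related by rotation or reflection leaves 9 distinct geometric isomers.
Of these, 6 lack any improper symmetry element and so occur as enantiomeric pairs, giving 9 + 6 = 15 stereoisomers in total.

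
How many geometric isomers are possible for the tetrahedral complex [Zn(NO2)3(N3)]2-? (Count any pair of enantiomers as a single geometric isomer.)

1

In a tetrahedral complex all four positions are equivalent and every pair of ligands is adjacent — there is no cis/trans distinction.
Only one geometric arrangement is possible.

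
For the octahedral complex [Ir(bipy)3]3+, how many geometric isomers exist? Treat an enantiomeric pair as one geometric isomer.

1

Each bipy is bidentate and must span two cis positions.
Only one geometric arrangement is possible; it has no improper symmetry element, so it exists as a pair of enantiomers (2 stereoisomers).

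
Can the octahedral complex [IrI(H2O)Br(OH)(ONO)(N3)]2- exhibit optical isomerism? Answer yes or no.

An octahedron has six vertices in three trans pairs; every non-trans pair is cis.
Systematic enumeration (placing each ligand type in turn and discarding arrangements equivalent by rotation or reflection) gives 15 geometric isomers.
Of these, 15 lack any improper symmetry element and so occur as enantiomeric pairs, giving 15 + 15 = 30 stereoisomers in total.

yes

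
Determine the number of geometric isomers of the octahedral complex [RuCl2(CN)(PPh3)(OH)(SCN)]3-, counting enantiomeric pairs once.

In an octahedral complex each vertex has one trans partner and four cis neighbours.
Exhaustive case analysis gives 9 geometric isomers.

9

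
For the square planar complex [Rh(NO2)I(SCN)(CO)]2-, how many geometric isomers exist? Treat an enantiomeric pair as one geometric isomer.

In a square planar complex each vertex has one trans partner and two cis neighbours.
Working through the distinct placements yields 3 geometric isomers: (CO/NO2 trans, I/SCN trans); (CO/SCN trans, I/NO2 trans); (CO/I trans, NO2/SCN trans).

3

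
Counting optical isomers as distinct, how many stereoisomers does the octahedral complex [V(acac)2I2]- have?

Each acac is bidentate and must span two cis positions.
The distinct arrangements are (2 in all): I trans; I cis (chiral).
One of these lacks any improper symmetry element and so occurs as an enantiomeric pair, giving 2 + 1 = 3 stereoisomers in total.

3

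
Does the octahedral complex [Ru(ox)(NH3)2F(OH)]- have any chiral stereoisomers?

Each ox is bidentate and must span two cis positions.
Working through the distinct placements yields 4 geometric isomers: NH3 cis (3 arrangements, 2 chiral); NH3 trans.
Of these, 2 lack any improper symmetry element and so occur as enantiomeric pairs, giving 4 + 2 = 6 stereoisomers in total.

yes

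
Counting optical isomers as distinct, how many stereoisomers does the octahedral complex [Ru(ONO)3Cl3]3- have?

In an octahedral complex each vertex has one trans partner and four cis neighbours.
The distinct arrangements are (2 in all): ONO mer; ONO fac.
Each arrangement has an internal mirror plane or centre of symmetry, so none is chiral.

2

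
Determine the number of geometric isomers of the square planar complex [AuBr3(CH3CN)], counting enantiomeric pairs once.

1

A square has two trans pairs of vertices; adjacent vertices are cis.
Only one geometric arrangement is possible.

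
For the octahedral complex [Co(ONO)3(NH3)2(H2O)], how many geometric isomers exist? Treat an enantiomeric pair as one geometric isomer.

3

In an octahedral complex each vertex has one trans partner and four cis neighbours.
Working through the distinct placements yields 3 geometric isomers: ONO mer, NH3 cis; ONO mer, NH3 trans; ONO fac, NH3 cis.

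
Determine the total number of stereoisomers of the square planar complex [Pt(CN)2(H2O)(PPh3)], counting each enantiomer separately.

2

Systematic placement gives 2 geometric isomers: CN cis; CN trans.
Each arrangement has an internal mirror plane or centre of symmetry, so none is chiral.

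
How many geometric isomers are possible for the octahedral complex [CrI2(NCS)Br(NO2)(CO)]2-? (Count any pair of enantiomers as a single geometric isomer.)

The six octahedral sites form three mutually perpendicular trans pairs.
Exhaustive case analysis gives 9 geometric isomers.

9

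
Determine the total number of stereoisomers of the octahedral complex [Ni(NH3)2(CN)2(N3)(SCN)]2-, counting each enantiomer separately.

The distinct arrangements are (6 in all): NH3 cis, CN trans; NH3 trans, CN trans; NH3 cis, CN cis (3 arrangements, 2 chiral); NH3 trans, CN cis.
Of these, 2 lack any improper symmetry element and so occur as enantiomeric pairs, giving 6 + 2 = 8 stereoisomers in total.

8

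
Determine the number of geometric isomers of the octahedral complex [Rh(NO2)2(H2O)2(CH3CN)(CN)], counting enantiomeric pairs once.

In an octahedral complex each vertex has one trans partner and four cis neighbours.
Systematic placement gives 6 geometric isomers: NO2 trans, H2O trans; NO2 cis, H2O cis (3 arrangements, 2 chiral); NO2 trans, H2O cis; NO2 cis, H2O trans.

6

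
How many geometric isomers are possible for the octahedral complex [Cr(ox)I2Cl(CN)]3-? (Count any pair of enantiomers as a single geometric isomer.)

4

The six octahedral sites form three mutually perpendicular trans pairs.
Each ox is bidentate and must span two cis positions.
Working through the distinct placements yields 4 geometric isomers: I cis (3 arrangements, 2 chiral); I trans.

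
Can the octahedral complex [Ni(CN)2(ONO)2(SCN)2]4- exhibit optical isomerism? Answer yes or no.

Systematic placement gives 5 geometric isomers: CN trans, ONO trans, SCN trans; CN trans, ONO cis, SCN cis; CN cis, ONO cis, SCN trans; CN cis, ONO cis, SCN cis (chiral); CN cis, ONO trans, SCN cis.
One of these lacks any improper symmetry element and so occurs as an enantiomeric pair, giving 5 + 1 = 6 stereoisomers in total.

yes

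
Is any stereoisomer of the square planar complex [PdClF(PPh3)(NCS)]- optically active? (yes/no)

In a square planar complex each vertex has one trans partner and two cis neighbours.
Working through the distinct placements yields 3 geometric isomers: (Cl/NCS trans, F/PPh3 trans); (Cl/PPh3 trans, F/NCS trans); (Cl/F trans, NCS/PPh3 trans).
Each arrangement has an internal mirror plane or centre of symmetry, so none is chiral.

no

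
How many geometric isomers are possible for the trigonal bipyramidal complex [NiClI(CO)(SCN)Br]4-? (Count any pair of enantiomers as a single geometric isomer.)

A trigonal bipyramid has two axial and three equatorial sites, which are chemically inequivalent.
Exhaustive case analysis gives 10 geometric isomers.

10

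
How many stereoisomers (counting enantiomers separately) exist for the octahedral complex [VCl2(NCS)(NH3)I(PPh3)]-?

An octahedron has six vertices in three trans pairs; every non-trans pair is cis.
Placing the ligands in turn and identifying arrangements related by rotation or reflection leaves 9 distinct geometric isomers.
Of these, 6 lack any improper symmetry element and so occur as enantiomeric pairs, giving 9 + 6 = 15 stereoisomers in total.

15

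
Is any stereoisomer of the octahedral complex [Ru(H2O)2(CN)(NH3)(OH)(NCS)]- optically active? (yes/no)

yes

Systematic enumeration (placing each ligand type in turn and discarding arrangements equivalent by rotation or reflection) gives 9 geometric isomers.
Of these, 6 lack any improper symmetry element and so occur as enantiomeric pairs, giving 9 + 6 = 15 stereoisomers in total.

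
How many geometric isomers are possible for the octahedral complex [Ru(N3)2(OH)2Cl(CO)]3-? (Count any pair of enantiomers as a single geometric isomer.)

Systematic placement gives 6 geometric isomers: N3 trans, OH trans; N3 cis, OH cis (3 arrangements, 2 chiral); N3 cis, OH trans; N3 trans, OH cis.

6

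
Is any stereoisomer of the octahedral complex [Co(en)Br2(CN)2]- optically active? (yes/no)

yes

An octahedron has six vertices in three trans pairs; every non-trans pair is cis.
Each en is bidentate and must span two cis positions.
There are 3 geometric isomers: Br trans, CN cis; Br cis, CN cis (chiral); Br cis, CN trans.
One of these lacks any improper symmetry element and so occurs as an enantiomeric pair, giving 3 + 1 = 4 stereoisomers in total.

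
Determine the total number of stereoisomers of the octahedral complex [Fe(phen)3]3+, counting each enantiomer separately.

In an octahedral complex each vertex has one trans partner and four cis neighbours.
Each phen is bidentate and must span two cis positions.
Only one geometric arrangement is possible; it has no improper symmetry element, so it exists as a pair of enantiomers (2 stereoisomers).

2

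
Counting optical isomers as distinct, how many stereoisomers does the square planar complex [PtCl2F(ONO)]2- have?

In a square planar complex each vertex has one trans partner and two cis neighbours.
There are 2 geometric isomers: Cl cis; Cl trans.
Each arrangement has an internal mirror plane or centre of symmetry, so none is chiral.

2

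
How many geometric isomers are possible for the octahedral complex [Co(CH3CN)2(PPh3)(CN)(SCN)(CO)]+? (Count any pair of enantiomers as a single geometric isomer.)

An octahedron has six vertices in three trans pairs; every non-trans pair is cis.
Exhaustive case analysis gives 9 geometric isomers.

9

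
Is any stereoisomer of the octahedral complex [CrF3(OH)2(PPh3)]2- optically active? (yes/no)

There are 3 geometric isomers: F mer, OH cis; F mer, OH trans; F fac, OH cis.
Each arrangement has an internal mirror plane or centre of symmetry, so none is chiral.

no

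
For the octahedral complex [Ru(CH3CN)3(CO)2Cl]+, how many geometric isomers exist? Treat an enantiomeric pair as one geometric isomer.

3

The six octahedral sites form three mutually perpendicular trans pairs.
Systematic placement gives 3 geometric isomers: CH3CN mer, CO cis; CH3CN mer, CO trans; CH3CN fac, CO cis.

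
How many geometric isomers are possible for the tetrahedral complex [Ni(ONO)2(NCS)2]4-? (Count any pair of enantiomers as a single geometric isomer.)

1

All four vertices of a tetrahedron are equivalent and mutually adjacent, so cis/trans isomerism cannot arise.
Only one geometric arrangement is possible.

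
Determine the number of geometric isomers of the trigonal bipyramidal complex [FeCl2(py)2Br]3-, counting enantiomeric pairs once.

5

In a trigonal bipyramid the two axial positions differ from the three equatorial ones.
Exhaustive case analysis gives 5 geometric isomers.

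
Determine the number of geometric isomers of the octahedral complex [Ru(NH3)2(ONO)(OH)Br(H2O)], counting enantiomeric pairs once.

9

An octahedron has six vertices in three trans pairs; every non-trans pair is cis.
Placing the ligands in turn and identifying arrangements related by rotation or reflection leaves 9 distinct geometric isomers.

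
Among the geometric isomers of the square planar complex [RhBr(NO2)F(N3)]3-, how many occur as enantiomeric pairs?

The distinct arrangements are (3 in all): (Br/N3 trans, F/NO2 trans); (Br/NO2 trans, F/N3 trans); (Br/F trans, N3/NO2 trans).
Each arrangement has an internal mirror plane or centre of symmetry, so none is chiral.

0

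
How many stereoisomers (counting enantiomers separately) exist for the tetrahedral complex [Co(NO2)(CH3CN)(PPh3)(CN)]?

Only one geometric arrangement is possible; it has no improper symmetry element, so it exists as a pair of enantiomers (2 stereoisomers).

2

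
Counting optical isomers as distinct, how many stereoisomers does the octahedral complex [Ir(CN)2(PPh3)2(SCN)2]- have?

6

An octahedron has six vertices in three trans pairs; every non-trans pair is cis.
There are 5 geometric isomers: CN trans, PPh3 trans, SCN trans; CN trans, PPh3 cis, SCN cis; CN cis, PPh3 cis, SCN trans; CN cis, PPh3 cis, SCN cis (chiral); CN cis, PPh3 trans, SCN cis.
One of these lacks any improper symmetry element and so occurs as an enantiomeric pair, giving 5 + 1 = 6 stereoisomers in total.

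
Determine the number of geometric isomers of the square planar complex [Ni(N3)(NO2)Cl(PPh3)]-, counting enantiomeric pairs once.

A square has two trans pairs of vertices; adjacent vertices are cis.
There are 3 geometric isomers: (Cl/NO2 trans, N3/PPh3 trans); (Cl/PPh3 trans, N3/NO2 trans); (Cl/N3 trans, NO2/PPh3 trans).

3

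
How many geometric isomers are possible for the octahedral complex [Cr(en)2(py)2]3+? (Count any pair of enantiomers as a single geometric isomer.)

In an octahedral complex each vertex has one trans partner and four cis neighbours.
Each en is bidentate and must span two cis positions.
Systematic placement gives 2 geometric isomers: py trans; py cis (chiral).

2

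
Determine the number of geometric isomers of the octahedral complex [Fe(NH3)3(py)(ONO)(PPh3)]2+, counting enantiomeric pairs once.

An octahedron has six vertices in three trans pairs; every non-trans pair is cis.
There are 4 geometric isomers: NH3 mer (3 arrangements); NH3 fac (chiral).

4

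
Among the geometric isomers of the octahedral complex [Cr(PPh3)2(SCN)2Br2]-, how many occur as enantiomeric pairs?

In an octahedral complex each vertex has one trans partner and four cis neighbours.
The distinct arrangements are (5 in all): PPh3 trans, SCN trans, Br trans; PPh3 cis, SCN cis, Br trans; PPh3 cis, SCN trans, Br cis; PPh3 cis, SCN cis, Br cis (chiral); PPh3 trans, SCN cis, Br cis.
One of these lacks any improper symmetry element and so occurs as an enantiomeric pair, giving 5 + 1 = 6 stereoisomers in total.

1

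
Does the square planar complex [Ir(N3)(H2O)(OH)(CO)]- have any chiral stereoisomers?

In a square planar complex each vertex has one trans partner and two cis neighbours.
Working through the distinct placements yields 3 geometric isomers: (CO/N3 trans, H2O/OH trans); (CO/OH trans, H2O/N3 trans); (CO/H2O trans, N3/OH trans).
Each arrangement has an internal mirror plane or centre of symmetry, so none is chiral.

no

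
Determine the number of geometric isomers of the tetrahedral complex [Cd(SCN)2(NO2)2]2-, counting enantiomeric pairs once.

1

Only one geometric arrangement is possible.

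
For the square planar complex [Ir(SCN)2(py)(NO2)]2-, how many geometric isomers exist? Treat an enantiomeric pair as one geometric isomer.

2

A square has two trans pairs of vertices; adjacent vertices are cis.
The distinct arrangements are (2 in all): SCN cis; SCN trans.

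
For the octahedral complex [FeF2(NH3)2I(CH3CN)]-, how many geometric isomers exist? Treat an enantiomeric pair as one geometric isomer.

The distinct arrangements are (6 in all): F cis, NH3 trans; F cis, NH3 cis (3 arrangements, 2 chiral); F trans, NH3 trans; F trans, NH3 cis.

6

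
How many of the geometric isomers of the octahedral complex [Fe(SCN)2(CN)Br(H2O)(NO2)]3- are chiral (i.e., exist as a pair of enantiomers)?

Placing the ligands in turn and identifying arrangements related by rotation or reflection leaves 9 distinct geometric isomers.
Of these, 6 lack any improper symmetry element and so occur as enantiomeric pairs, giving 9 + 6 = 15 stereoisomers in total.

6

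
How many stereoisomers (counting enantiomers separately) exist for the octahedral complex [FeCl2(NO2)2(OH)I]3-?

8

The six octahedral sites form three mutually perpendicular trans pairs.
The distinct arrangements are (6 in all): Cl trans, NO2 cis; Cl trans, NO2 trans; Cl cis, NO2 cis (3 arrangements, 2 chiral); Cl cis, NO2 trans.
Of these, 2 lack any improper symmetry element and so occur as enantiomeric pairs, giving 6 + 2 = 8 stereoisomers in total.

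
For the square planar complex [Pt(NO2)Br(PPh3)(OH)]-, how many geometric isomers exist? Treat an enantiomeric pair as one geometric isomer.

Systematic placement gives 3 geometric isomers: (Br/OH trans, NO2/PPh3 trans); (Br/PPh3 trans, NO2/OH trans); (Br/NO2 trans, OH/PPh3 trans).

3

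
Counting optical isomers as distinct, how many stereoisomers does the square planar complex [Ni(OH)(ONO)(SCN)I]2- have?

3

In a square planar complex each vertex has one trans partner and two cis neighbours.
Working through the distinct placements yields 3 geometric isomers: (I/ONO trans, OH/SCN trans); (I/SCN trans, OH/ONO trans); (I/OH trans, ONO/SCN trans).
Each arrangement has an internal mirror plane or centre of symmetry, so none is chiral.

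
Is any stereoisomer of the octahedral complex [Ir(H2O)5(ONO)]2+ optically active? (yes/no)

no

In an octahedral complex each vertex has one trans partner and four cis neighbours.
Only one geometric arrangement is possible.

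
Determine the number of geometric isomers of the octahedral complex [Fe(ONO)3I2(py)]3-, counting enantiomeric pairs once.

3

An octahedron has six vertices in three trans pairs; every non-trans pair is cis.
The distinct arrangements are (3 in all): ONO mer, I trans; ONO fac, I cis; ONO mer, I cis.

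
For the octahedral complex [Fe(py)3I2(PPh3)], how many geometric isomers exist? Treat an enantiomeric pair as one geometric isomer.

An octahedron has six vertices in three trans pairs; every non-trans pair is cis.
There are 3 geometric isomers: py mer, I trans; py mer, I cis; py fac, I cis.

3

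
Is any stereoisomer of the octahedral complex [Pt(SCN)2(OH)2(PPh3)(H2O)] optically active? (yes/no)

yes

An octahedron has six vertices in three trans pairs; every non-trans pair is cis.
Working through the distinct placements yields 6 geometric isomers: SCN trans, OH cis; SCN cis, OH cis (3 arrangements, 2 chiral); SCN trans, OH trans; SCN cis, OH trans.
Of these, 2 lack any improper symmetry element and so occur as enantiomeric pairs, giving 6 + 2 = 8 stereoisomers in total.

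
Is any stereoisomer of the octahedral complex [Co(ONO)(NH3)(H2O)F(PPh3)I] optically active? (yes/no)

In an octahedral complex each vertex has one trans partner and four cis neighbours.
Placing the ligands in turn and identifying arrangements related by rotation or reflection leaves 15 distinct geometric isomers.
Of these, 15 lack any improper symmetry element and so occur as enantiomeric pairs, giving 15 + 15 = 30 stereoisomers in total.

yes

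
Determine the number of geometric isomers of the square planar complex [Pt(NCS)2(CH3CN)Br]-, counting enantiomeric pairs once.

Systematic placement gives 2 geometric isomers: NCS cis; NCS trans.

2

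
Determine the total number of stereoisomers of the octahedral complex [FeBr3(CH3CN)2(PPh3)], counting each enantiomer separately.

In an octahedral complex each vertex has one trans partner and four cis neighbours.
There are 3 geometric isomers: Br mer, CH3CN cis; Br mer, CH3CN trans; Br fac, CH3CN cis.
Each arrangement has an internal mirror plane or centre of symmetry, so none is chiral.

3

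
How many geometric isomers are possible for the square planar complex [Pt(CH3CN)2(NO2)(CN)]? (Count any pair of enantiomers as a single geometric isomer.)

There are 2 geometric isomers: CH3CN cis; CH3CN trans.

2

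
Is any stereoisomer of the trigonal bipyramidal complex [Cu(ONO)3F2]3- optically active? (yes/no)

Systematic placement gives 3 geometric isomers: F both axial; F one axial, one equatorial; F both equatorial.
Each arrangement has an internal mirror plane or centre of symmetry, so none is chiral.

no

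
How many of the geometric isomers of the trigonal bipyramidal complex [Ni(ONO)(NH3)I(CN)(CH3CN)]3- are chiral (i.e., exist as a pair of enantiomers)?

A trigonal bipyramid has two axial and three equatorial sites, which are chemically inequivalent.
Exhaustive case analysis gives 10 geometric isomers.
Of these, 10 lack any improper symmetry element and so occur as enantiomeric pairs, giving 10 + 10 = 20 stereoisomers in total.

10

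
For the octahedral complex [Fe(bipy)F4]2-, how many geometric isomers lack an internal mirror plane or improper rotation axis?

0

Each bipy is bidentate and must span two cis positions.
Only one geometric arrangement is possible.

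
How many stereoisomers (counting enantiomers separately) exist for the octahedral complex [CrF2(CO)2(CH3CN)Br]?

The six octahedral sites form three mutually perpendicular trans pairs.
The distinct arrangements are (6 in all): F trans, CO trans; F cis, CO cis (3 arrangements, 2 chiral); F trans, CO cis; F cis, CO trans.
Of these, 2 lack any improper symmetry element and so occur as enantiomeric pairs, giving 6 + 2 = 8 stereoisomers in total.

8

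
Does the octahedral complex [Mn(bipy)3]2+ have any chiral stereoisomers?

The six octahedral sites form three mutually perpendicular trans pairs.
Each bipy is bidentate and must span two cis positions.
Only one geometric arrangement is possible; it has no improper symmetry element, so it exists as a pair of enantiomers (2 stereoisomers).

yes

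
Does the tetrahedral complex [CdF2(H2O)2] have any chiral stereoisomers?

no

All four vertices of a tetrahedron are equivalent and mutually adjacent, so cis/trans isomerism cannot arise.
Only one geometric arrangement is possible.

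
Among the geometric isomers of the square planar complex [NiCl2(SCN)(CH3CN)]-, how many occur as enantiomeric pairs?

0

A square has two trans pairs of vertices; adjacent vertices are cis.
The distinct arrangements are (2 in all): Cl cis; Cl trans.
Each arrangement has an internal mirror plane or centre of symmetry, so none is chiral.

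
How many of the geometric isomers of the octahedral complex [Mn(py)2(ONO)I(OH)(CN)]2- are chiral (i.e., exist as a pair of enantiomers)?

6

In an octahedral complex each vertex has one trans partner and four cis neighbours.
Placing the ligands in turn and identifying arrangements related by rotation or reflection leaves 9 distinct geometric isomers.
Of these, 6 lack any improper symmetry element and so occur as enantiomeric pairs, giving 9 + 6 = 15 stereoisomers in total.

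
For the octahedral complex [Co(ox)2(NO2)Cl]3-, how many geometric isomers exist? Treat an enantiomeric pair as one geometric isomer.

The six octahedral sites form three mutually perpendicular trans pairs.
Each ox is bidentate and must span two cis positions.
Working through the distinct placements yields 2 geometric isomers: NO2 and Cl mutually trans; NO2 and Cl mutually cis (chiral).

2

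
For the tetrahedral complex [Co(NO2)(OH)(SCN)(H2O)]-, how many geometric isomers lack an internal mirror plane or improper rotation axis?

In a tetrahedral complex all four positions are equivalent and every pair of ligands is adjacent — there is no cis/trans distinction.
Only one geometric arrangement is possible; it has no improper symmetry element, so it exists as a pair of enantiomers (2 stereoisomers).

1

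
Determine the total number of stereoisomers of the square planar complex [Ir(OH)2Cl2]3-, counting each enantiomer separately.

2

A square has two trans pairs of vertices; adjacent vertices are cis.
There are 2 geometric isomers: OH cis; OH trans.
Each arrangement has an internal mirror plane or centre of symmetry, so none is chiral.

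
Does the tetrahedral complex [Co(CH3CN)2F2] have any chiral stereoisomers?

Only one geometric arrangement is possible.

no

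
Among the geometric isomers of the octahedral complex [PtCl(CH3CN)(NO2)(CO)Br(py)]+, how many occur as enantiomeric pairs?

The six octahedral sites form three mutually perpendicular trans pairs.
Placing the ligands in turn and identifying arrangements related by rotation or reflection leaves 15 distinct geometric isomers.
Of these, 15 lack any improper symmetry element and so occur as enantiomeric pairs, giving 15 + 15 = 30 stereoisomers in total.

15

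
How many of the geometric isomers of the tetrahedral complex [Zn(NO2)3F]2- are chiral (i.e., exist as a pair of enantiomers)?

In a tetrahedral complex all four positions are equivalent and every pair of ligands is adjacent — there is no cis/trans distinction.
Only one geometric arrangement is possible.

0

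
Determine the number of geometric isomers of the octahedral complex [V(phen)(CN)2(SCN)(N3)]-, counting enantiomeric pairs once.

4

The six octahedral sites form three mutually perpendicular trans pairs.
Each phen is bidentate and must span two cis positions.
Systematic placement gives 4 geometric isomers: CN trans; CN cis (3 arrangements, 2 chiral).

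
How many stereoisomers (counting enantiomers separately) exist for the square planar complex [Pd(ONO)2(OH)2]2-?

The distinct arrangements are (2 in all): ONO cis; ONO trans.
Each arrangement has an internal mirror plane or centre of symmetry, so none is chiral.

2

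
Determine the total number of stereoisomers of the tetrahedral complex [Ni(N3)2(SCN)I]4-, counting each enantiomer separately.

1

In a tetrahedral complex all four positions are equivalent and every pair of ligands is adjacent — there is no cis/trans distinction.
Only one geometric arrangement is possible.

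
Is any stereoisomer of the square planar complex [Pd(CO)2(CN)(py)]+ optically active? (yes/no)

no

A square has two trans pairs of vertices; adjacent vertices are cis.
Working through the distinct placements yields 2 geometric isomers: CO cis; CO trans.
Each arrangement has an internal mirror plane or centre of symmetry, so none is chiral.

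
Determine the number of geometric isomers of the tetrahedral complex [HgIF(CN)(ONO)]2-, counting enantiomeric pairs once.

In a tetrahedral complex all four positions are equivalent and every pair of ligands is adjacent — there is no cis/trans distinction.
Only one geometric arrangement is possible; it has no improper symmetry element, so it exists as a pair of enantiomers (2 stereoisomers).

1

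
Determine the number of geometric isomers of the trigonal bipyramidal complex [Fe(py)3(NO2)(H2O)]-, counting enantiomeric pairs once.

4

A trigonal bipyramid has two axial and three equatorial sites, which are chemically inequivalent.
Systematic placement gives 4 geometric isomers: NO2 axial, H2O axial; NO2 equatorial, H2O axial; NO2 axial, H2O equatorial; NO2 equatorial, H2O equatorial.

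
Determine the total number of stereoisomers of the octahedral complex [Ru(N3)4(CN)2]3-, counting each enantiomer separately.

An octahedron has six vertices in three trans pairs; every non-trans pair is cis.
Systematic placement gives 2 geometric isomers: CN trans; CN cis.
Each arrangement has an internal mirror plane or centre of symmetry, so none is chiral.

2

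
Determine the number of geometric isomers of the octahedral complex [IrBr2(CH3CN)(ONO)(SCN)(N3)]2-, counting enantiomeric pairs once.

9

In an octahedral complex each vertex has one trans partner and four cis neighbours.
Systematic enumeration (placing each ligand type in turn and discarding arrangements equivalent by rotation or reflection) gives 9 geometric isomers.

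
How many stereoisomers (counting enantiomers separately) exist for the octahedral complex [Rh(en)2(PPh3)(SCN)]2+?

3

The six octahedral sites form three mutually perpendicular trans pairs.
Each en is bidentate and must span two cis positions.
There are 2 geometric isomers: PPh3 and SCN mutually trans; PPh3 and SCN mutually cis (chiral).
One of these lacks any improper symmetry element and so occurs as an enantiomeric pair, giving 2 + 1 = 3 stereoisomers in total.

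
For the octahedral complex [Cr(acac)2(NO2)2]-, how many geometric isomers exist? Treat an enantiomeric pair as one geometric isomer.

Each acac is bidentate and must span two cis positions.
Systematic placement gives 2 geometric isomers: NO2 trans; NO2 cis (chiral).

2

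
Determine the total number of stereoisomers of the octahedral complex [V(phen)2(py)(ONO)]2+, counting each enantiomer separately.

3

The six octahedral sites form three mutually perpendicular trans pairs.
Each phen is bidentate and must span two cis positions.
There are 2 geometric isomers: py and ONO mutually cis (chiral); py and ONO mutually trans.
One of these lacks any improper symmetry element and so occurs as an enantiomeric pair, giving 2 + 1 = 3 stereoisomers in total.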